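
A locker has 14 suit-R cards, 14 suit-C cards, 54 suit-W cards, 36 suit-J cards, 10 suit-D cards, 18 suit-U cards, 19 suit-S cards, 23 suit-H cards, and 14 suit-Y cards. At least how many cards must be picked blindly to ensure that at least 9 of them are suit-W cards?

157

In the worst case for collecting suit-W cards, every non-suit-W card comes out first.
There are 14 + 14 + 36 + 10 + 18 + 19 + 23 + 14 = 148 non-suit-W cards altogether.
After those, each further card must be suit-W, so 148 + 9 = 157 draws guarantee 9 suit-W cards.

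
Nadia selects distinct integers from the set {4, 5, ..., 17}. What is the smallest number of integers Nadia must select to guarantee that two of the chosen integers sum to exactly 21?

8

Two chosen integers sum to 21 exactly when both halves of some pair {x, 21−x} with 4 ≤ x ≤ 21−x ≤ 17 are chosen — 7 such pairs.
Every element belongs to one of those pairs, so the worst case picks one from each: 7 integers.
The 8th integer has to be the second member of some pair, so 7 + 1 = 8.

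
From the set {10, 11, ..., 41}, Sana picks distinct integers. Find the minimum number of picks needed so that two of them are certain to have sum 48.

19

Group the elements by complementary pair {x, 48−x}: {10,38}, {11,37}, {12,36}, …, giving 14 two-element pairs, the single value 24 (it cannot pair with itself since the integers are distinct), and 3 integers whose partner 48−x falls outside [10,41].
By the pigeonhole principle, treating each of those 18 groups as a pigeonhole, one can pick one integer per group — 18 integers — with no two summing to 48.
The 19th integer lands in an occupied pair, forcing a sum of 48.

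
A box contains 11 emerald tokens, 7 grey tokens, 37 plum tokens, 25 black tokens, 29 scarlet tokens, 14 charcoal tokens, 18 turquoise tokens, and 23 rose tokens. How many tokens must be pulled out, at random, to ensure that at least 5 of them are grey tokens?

162

In the worst case for collecting grey tokens, every non-grey token comes out first.
There are 11 + 37 + 25 + 29 + 14 + 18 + 23 = 157 non-grey tokens altogether.
After those, each further token must be grey, so 157 + 5 = 162 draws guarantee 5 grey tokens.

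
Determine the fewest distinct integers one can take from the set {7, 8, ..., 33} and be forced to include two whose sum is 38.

A set avoiding the sum 38 can contain at most one of each pair {x, 38−x}, plus the 3 elements whose complement lies outside the range or equal to its own complement.
The integers 19, …, 33 (15 of them) are such a set: any two sum to at least 19+20 = 39 > 38.
Any 16th integer completes one of the 12 pairs, so 16 choices force a sum of 38.

16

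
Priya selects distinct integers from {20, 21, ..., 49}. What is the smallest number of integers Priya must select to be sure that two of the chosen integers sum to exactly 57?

A set avoiding the sum 57 can contain at most one of each pair {x, 57−x}, plus the 12 elements whose complement lies outside the range.
The integers 29, …, 49 (21 of them) are such a set: any two sum to at least 29+30 = 59 > 57.
By pigeonhole, any 22nd integer completes one of the 9 pairs, so 22 choices force a sum of 57.

22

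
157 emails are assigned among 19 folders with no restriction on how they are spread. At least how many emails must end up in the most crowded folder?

9

By pigeonhole, the 19 folders are the holes and the 157 emails are the pigeons.
If every folder held at most 8 emails, the total would be at most 19 × 8 = 152, which is less than 157.
So some folder holds at least ⌈157/19⌉ = 9 emails.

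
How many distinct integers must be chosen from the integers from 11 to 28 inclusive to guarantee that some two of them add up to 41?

11

A set avoiding the sum 41 can contain at most one of each pair {x, 41−x}, plus the 2 elements whose complement lies outside the range.
The integers 11, …, 20 (10 of them) are such a set: any two sum to at least 11+12 = 23 and at most 19+20 = 39 < 41.
Pigeonhole: any 11th integer completes one of the 8 pairs, so 11 choices force a sum of 41.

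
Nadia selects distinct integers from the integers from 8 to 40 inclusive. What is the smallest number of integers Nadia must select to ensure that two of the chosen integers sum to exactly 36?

Group the elements by complementary pair {x, 36−x}: {8,28}, {9,27}, {10,26}, …, giving 10 two-element pairs, the single value 18 (it cannot pair with itself since the integers are distinct), and 12 integers whose partner 36−x falls outside [8,40].
Treating each of those 23 groups as a pigeonhole, one can pick one integer per group — 23 integers — with no two summing to 36.
The 24th integer lands in an occupied pair, forcing a sum of 36.

24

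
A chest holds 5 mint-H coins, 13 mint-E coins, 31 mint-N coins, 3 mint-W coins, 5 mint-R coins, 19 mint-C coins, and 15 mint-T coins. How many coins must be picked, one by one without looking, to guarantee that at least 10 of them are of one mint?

50

Pigeonhole: the 7 mints are the holes; the coins drawn are the pigeons.
To avoid 10 of any one mint, the worst case takes at most 9 of each mint, or every coin of a mint that has fewer than 9.
That gives 5 + 9 + 9 + 3 + 5 + 9 + 9 = 49 coins with no mint reaching 10.
The next coin forces some mint to 10, so 49 + 1 = 50.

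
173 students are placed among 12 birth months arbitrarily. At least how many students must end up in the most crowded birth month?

15

The 12 birth months are the holes and the 173 students are the pigeons.
If every birth month held at most 14 students, the total would be at most 12 × 14 = 168, which is less than 173.
So some birth month holds at least ⌈173/12⌉ = 15 students.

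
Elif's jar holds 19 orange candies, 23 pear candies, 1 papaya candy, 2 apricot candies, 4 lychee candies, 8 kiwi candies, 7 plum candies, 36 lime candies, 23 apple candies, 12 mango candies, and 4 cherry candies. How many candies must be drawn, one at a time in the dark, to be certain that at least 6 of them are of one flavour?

47

Put each drawn candy into a box by flavour. The largest draw with every box below 6 takes min(count, 5) from each flavour; flavours with fewer than 5 contribute all they have.
Σ min(cᵢ, 5) = 5 + 5 + 1 + 2 + 4 + 5 + 5 + 5 + 5 + 5 + 4 = 46.
Draw number 46 + 1 = 47 must push one box to 6.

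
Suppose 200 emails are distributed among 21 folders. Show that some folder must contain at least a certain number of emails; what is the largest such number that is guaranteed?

By pigeonhole, the 21 folders are the holes and the 200 emails are the pigeons.
If every folder held at most 9 emails, the total would be at most 21 × 9 = 189, which is less than 200.
So some folder holds at least ⌈200/21⌉ = 10 emails.

10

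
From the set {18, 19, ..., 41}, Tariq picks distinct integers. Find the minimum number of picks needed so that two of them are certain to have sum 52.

Group the elements by complementary pair {x, 52−x}: {18,34}, {19,33}, {20,32}, …, giving 8 two-element pairs, the single value 26 (it cannot pair with itself since the integers are distinct), and 7 integers whose partner 52−x falls outside [18,41].
Pigeonhole: treating each of those 16 groups as a pigeonhole, one can pick one integer per group — 16 integers — with no two summing to 52.
The 17th integer lands in an occupied pair, forcing a sum of 52.

17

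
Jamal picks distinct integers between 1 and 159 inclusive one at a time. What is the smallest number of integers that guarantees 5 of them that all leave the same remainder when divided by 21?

85

The 21 residue classes mod 21 are the pigeonholes.
With 84 integers one could put 4 in each residue class and have no class reach 5.
The 85th integer pushes some class to 5, so 21·4 + 1 = 85.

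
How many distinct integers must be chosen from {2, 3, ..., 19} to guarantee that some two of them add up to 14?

14

Group the elements by complementary pair {x, 14−x}: {2,12}, {3,11}, {4,10}, …, giving 5 two-element pairs, the single value 7 (it cannot pair with itself since the integers are distinct), and 7 integers whose partner 14−x falls outside [2,19].
By the pigeonhole principle, treating each of those 13 groups as a pigeonhole, one can pick one integer per group — 13 integers — with no two summing to 14.
The 14th integer lands in an occupied pair, forcing a sum of 14.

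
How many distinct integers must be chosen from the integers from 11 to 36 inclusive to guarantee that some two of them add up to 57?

Two chosen integers sum to 57 exactly when both halves of some pair {x, 57−x} with 21 ≤ x ≤ 57−x ≤ 36 are chosen — 8 such pairs.
The remaining 10 elements (those with no distinct partner in range) can never complete a 57-sum, so the worst case takes all of them and one from each pair: 10 + 8 = 18.
The 19th integer has to be the second member of some pair, so 18 + 1 = 19.

19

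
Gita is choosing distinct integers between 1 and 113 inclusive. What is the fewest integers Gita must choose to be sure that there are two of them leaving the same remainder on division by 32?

By the pigeonhole principle, the 32 residue classes mod 32 are the pigeonholes.
With 32 integers one could put 1 in each residue class and have no class reach 2.
The 33rd integer pushes some class to 2, so 32·1 + 1 = 33.

33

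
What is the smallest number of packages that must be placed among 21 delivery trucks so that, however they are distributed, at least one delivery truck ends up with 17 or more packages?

With 336 packages one could put exactly 16 in each of the 21 delivery trucks, and no delivery truck would reach 17.
One more package must land in a delivery truck that already has 16, giving it 17.
So 21 × 16 + 1 = 337 packages are required.

337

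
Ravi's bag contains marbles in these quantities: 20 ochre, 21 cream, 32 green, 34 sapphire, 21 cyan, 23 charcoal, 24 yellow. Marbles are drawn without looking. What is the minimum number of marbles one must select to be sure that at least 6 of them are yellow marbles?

In the worst case for collecting yellow marbles, every non-yellow marble comes out first.
There are 20 + 21 + 32 + 34 + 21 + 23 = 151 non-yellow marbles altogether.
After those, each further marble must be yellow, so 151 + 6 = 157 draws guarantee 6 yellow marbles.

157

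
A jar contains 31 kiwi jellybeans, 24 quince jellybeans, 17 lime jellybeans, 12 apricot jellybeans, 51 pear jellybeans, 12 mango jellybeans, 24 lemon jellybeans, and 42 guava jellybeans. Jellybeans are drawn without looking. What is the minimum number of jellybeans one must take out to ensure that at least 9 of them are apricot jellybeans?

In the worst case for collecting apricot jellybeans, every non-apricot jellybean comes out first.
There are 31 + 24 + 17 + 51 + 12 + 24 + 42 = 201 non-apricot jellybeans altogether.
After those, each further jellybean must be apricot, so 201 + 9 = 210 draws guarantee 9 apricot jellybeans.

210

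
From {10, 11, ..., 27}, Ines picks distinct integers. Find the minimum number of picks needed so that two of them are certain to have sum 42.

Group the elements by complementary pair {x, 42−x}: {15,27}, {16,26}, {17,25}, …, giving 6 two-element pairs, the single value 21 (it cannot pair with itself since the integers are distinct), and 5 integers whose partner 42−x falls outside [10,27].
By the pigeonhole principle, treating each of those 12 groups as a pigeonhole, one can pick one integer per group — 12 integers — with no two summing to 42.
The 13th integer lands in an occupied pair, forcing a sum of 42.

13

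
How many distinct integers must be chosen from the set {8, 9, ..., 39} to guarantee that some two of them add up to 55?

Group the elements by complementary pair {x, 55−x}: {16,39}, {17,38}, {18,37}, …, giving 12 two-element pairs and 8 integers whose partner 55−x falls outside [8,39].
Treating each of those 20 groups as a pigeonhole, one can pick one integer per group — 20 integers — with no two summing to 55.
The 21st integer lands in an occupied pair, forcing a sum of 55.

21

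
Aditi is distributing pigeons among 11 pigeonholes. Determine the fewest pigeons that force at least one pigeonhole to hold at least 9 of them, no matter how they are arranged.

With 88 pigeons one could put exactly 8 in each of the 11 pigeonholes, and no pigeonhole would reach 9.
One more pigeon must land in a pigeonhole that already has 8, giving it 9.
So 11 × 8 + 1 = 89 pigeons are required.

89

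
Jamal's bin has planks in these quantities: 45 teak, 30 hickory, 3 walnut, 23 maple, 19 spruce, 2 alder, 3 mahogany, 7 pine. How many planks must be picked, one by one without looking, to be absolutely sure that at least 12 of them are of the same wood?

60

An adversary could hand out at most 11 planks per wood (4 woods run out sooner): 11 + 11 + 3 + 11 + 11 + 2 + 3 + 7 = 59 planks and still no wood has 12.
One more plank lands in a wood already at 11, so 60 draws are enough and 59 are not.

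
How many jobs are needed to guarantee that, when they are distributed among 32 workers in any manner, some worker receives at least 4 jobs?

97

With 96 jobs one could put exactly 3 in each of the 32 workers, and no worker would reach 4.
One more job must land in a worker that already has 3, giving it 4.
So 32 × 3 + 1 = 97 jobs are required.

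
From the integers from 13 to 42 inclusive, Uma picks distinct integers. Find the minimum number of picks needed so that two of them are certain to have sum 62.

20

A set avoiding the sum 62 can contain at most one of each pair {x, 62−x}, plus the 8 elements whose complement lies outside the range or equal to its own complement.
The integers 13, …, 31 (19 of them) are such a set: any two sum to at least 13+14 = 27 and at most 30+31 = 61 < 62.
By the pigeonhole principle, any 20th integer completes one of the 11 pairs, so 20 choices force a sum of 62.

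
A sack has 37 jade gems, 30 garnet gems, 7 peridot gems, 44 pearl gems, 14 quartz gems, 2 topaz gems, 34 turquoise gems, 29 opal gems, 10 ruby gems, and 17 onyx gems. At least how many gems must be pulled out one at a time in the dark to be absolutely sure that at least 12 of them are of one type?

By pigeonhole, put each drawn gem into a box by type. The largest draw with every box below 12 takes min(count, 11) from each type; types with fewer than 11 contribute all they have.
Σ min(cᵢ, 11) = 11 + 11 + 7 + 11 + 11 + 2 + 11 + 11 + 10 + 11 = 96.
Draw number 96 + 1 = 97 must push one box to 12.

97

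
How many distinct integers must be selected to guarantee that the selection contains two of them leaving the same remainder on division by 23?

24

By pigeonhole, the 23 residue classes mod 23 are the pigeonholes.
With 23 integers one could put 1 in each residue class and have no class reach 2.
The 24th integer pushes some class to 2, so 23·1 + 1 = 24.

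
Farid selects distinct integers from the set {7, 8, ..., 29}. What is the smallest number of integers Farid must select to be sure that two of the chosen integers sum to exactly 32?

Two chosen integers sum to 32 exactly when both halves of some pair {x, 32−x} with 7 ≤ x ≤ 32−x ≤ 25 are chosen — 9 such pairs.
The remaining 5 elements (those with no distinct partner in range) can never complete a 32-sum, so the worst case takes all of them and one from each pair: 5 + 9 = 14.
By the pigeonhole principle, the 15th integer has to be the second member of some pair, so 14 + 1 = 15.

15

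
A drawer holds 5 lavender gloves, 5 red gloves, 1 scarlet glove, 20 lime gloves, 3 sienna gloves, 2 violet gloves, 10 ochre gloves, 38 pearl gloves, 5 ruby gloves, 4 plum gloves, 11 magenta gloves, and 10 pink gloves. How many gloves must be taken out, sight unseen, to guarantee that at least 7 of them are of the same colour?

The 12 colours are the holes; the gloves drawn are the pigeons.
To avoid 7 of any one colour, the worst case takes at most 6 of each colour, or every glove of a colour that has fewer than 6.
That gives 5 + 5 + 1 + 6 + 3 + 2 + 6 + 6 + 5 + 4 + 6 + 6 = 55 gloves with no colour reaching 7.
The next glove forces some colour to 7, so 55 + 1 = 56.

56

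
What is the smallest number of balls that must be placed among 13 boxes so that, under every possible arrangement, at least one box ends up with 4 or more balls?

40

With 39 balls one could put exactly 3 in each of the 13 boxes, and no box would reach 4.
One more ball must land in a box that already has 3, giving it 4.
So 13 × 3 + 1 = 40 balls are required.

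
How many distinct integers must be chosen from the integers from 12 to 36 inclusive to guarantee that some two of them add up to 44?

16

Group the elements by complementary pair {x, 44−x}: {12,32}, {13,31}, {14,30}, …, giving 10 two-element pairs, the single value 22 (it cannot pair with itself since the integers are distinct), and 4 integers whose partner 44−x falls outside [12,36].
Pigeonhole: treating each of those 15 groups as a pigeonhole, one can pick one integer per group — 15 integers — with no two summing to 44.
The 16th integer lands in an occupied pair, forcing a sum of 44.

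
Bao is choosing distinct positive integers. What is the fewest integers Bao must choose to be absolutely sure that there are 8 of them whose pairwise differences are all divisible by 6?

43

Integers whose pairwise differences are multiples of 6 are exactly those sharing a remainder mod 6. The 6 residue classes mod 6 are the pigeonholes.
With 42 integers one could put 7 in each residue class and have no class reach 8.
The 43rd integer pushes some class to 8, so 6·7 + 1 = 43.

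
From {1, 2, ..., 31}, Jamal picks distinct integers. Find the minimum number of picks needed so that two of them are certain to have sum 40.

Two chosen integers sum to 40 exactly when both halves of some pair {x, 40−x} with 9 ≤ x ≤ 40−x ≤ 31 are chosen — 11 such pairs.
The remaining 9 elements (those with no distinct partner in range) can never complete a 40-sum, so the worst case takes all of them and one from each pair: 9 + 11 = 20.
Pigeonhole: the 21st integer has to be the second member of some pair, so 20 + 1 = 21.

21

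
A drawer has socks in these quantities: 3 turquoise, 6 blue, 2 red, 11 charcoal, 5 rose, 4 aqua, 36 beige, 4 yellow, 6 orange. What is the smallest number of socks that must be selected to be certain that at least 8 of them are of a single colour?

45

By pigeonhole, put each drawn sock into a box by colour. The largest draw with every box below 8 takes min(count, 7) from each colour; colours with fewer than 7 contribute all they have.
Σ min(cᵢ, 7) = 3 + 6 + 2 + 7 + 5 + 4 + 7 + 4 + 6 = 44.
Draw number 44 + 1 = 45 must push one box to 8.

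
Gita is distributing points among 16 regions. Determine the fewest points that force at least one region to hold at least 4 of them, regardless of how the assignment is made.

49

With 48 points one could put exactly 3 in each of the 16 regions, and no region would reach 4.
By pigeonhole, one more point must land in a region that already has 3, giving it 4.
So 16 × 3 + 1 = 49 points are required.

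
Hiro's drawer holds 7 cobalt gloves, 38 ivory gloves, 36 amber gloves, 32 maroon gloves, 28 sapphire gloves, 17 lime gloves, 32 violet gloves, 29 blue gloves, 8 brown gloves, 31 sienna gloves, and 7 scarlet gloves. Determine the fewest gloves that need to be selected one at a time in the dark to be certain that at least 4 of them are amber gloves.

In the worst case for collecting amber gloves, every non-amber glove comes out first.
There are 7 + 38 + 32 + 28 + 17 + 32 + 29 + 8 + 31 + 7 = 229 non-amber gloves altogether.
After those, each further glove must be amber, so 229 + 4 = 233 draws guarantee 4 amber gloves.

233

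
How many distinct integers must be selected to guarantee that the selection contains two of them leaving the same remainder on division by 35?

36

The 35 residue classes mod 35 are the pigeonholes.
With 35 integers one could put 1 in each residue class and have no class reach 2.
The 36th integer pushes some class to 2, so 35·1 + 1 = 36.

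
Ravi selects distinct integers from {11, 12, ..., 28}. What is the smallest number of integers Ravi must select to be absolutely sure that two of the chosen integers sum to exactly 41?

Group the elements by complementary pair {x, 41−x}: {13,28}, {14,27}, {15,26}, …, giving 8 two-element pairs and 2 integers whose partner 41−x falls outside [11,28].
Treating each of those 10 groups as a pigeonhole, one can pick one integer per group — 10 integers — with no two summing to 41.
The 11th integer lands in an occupied pair, forcing a sum of 41.

11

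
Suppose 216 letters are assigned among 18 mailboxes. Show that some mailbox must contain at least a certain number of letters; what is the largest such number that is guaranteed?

Pigeonhole: the 18 mailboxes are the holes and the 216 letters are the pigeons.
If every mailbox held at most 11 letters, the total would be at most 18 × 11 = 198, which is less than 216.
So some mailbox holds at least ⌈216/18⌉ = 12 letters.

12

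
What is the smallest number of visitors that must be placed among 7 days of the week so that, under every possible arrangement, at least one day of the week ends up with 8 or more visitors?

50

With 49 visitors one could put exactly 7 in each of the 7 days of the week, and no day of the week would reach 8.
Pigeonhole: one more visitor must land in a day of the week that already has 7, giving it 8.
So 7 × 7 + 1 = 50 visitors are required.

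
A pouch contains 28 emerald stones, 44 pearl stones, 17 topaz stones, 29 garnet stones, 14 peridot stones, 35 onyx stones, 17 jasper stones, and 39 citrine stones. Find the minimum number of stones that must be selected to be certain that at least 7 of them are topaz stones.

213

In the worst case for collecting topaz stones, every non-topaz stone comes out first.
There are 28 + 44 + 29 + 14 + 35 + 17 + 39 = 206 non-topaz stones altogether.
After those, each further stone must be topaz, so 206 + 7 = 213 draws guarantee 7 topaz stones.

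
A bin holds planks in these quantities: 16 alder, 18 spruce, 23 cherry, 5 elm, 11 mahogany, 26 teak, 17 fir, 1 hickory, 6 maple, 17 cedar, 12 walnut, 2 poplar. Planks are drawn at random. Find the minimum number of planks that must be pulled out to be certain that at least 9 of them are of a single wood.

Put each drawn plank into a box by wood. The largest draw with every box below 9 takes min(count, 8) from each wood; woods with fewer than 8 contribute all they have.
Σ min(cᵢ, 8) = 8 + 8 + 8 + 5 + 8 + 8 + 8 + 1 + 6 + 8 + 8 + 2 = 78.
Draw number 78 + 1 = 79 must push one box to 9.

79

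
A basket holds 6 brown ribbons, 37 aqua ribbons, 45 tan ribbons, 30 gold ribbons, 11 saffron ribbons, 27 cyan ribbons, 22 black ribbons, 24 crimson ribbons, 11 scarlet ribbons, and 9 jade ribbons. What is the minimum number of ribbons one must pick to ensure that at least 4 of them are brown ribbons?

220

In the worst case for collecting brown ribbons, every non-brown ribbon comes out first.
There are 37 + 45 + 30 + 11 + 27 + 22 + 24 + 11 + 9 = 216 non-brown ribbons altogether.
After those, each further ribbon must be brown, so 216 + 4 = 220 draws guarantee 4 brown ribbons.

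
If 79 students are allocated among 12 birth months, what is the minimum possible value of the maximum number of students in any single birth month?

The 12 birth months are the holes and the 79 students are the pigeons.
If every birth month held at most 6 students, the total would be at most 12 × 6 = 72, which is less than 79.
So some birth month holds at least ⌈79/12⌉ = 7 students.

7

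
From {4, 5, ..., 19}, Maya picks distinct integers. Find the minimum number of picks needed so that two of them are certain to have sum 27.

Two chosen integers sum to 27 exactly when both halves of some pair {x, 27−x} with 8 ≤ x ≤ 27−x ≤ 19 are chosen — 6 such pairs.
The remaining 4 elements (those with no distinct partner in range) can never complete a 27-sum, so the worst case takes all of them and one from each pair: 4 + 6 = 10.
By the pigeonhole principle, the 11th integer has to be the second member of some pair, so 10 + 1 = 11.

11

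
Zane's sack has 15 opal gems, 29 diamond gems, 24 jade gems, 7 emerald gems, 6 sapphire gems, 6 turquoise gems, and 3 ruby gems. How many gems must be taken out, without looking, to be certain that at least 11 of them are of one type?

53

By the pigeonhole principle, the 7 types are the holes; the gems drawn are the pigeons.
To avoid 11 of any one type, the worst case takes at most 10 of each type, or every gem of a type that has fewer than 10.
That gives 10 + 10 + 10 + 7 + 6 + 6 + 3 = 52 gems with no type reaching 11.
The next gem forces some type to 11, so 52 + 1 = 53.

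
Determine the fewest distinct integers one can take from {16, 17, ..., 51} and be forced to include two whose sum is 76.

Two chosen integers sum to 76 exactly when both halves of some pair {x, 76−x} with 25 ≤ x ≤ 76−x ≤ 51 are chosen — 13 such pairs.
The remaining 10 elements (those with no distinct partner in range) can never complete a 76-sum, so the worst case takes all of them and one from each pair: 10 + 13 = 23.
The 24th integer has to be the second member of some pair, so 23 + 1 = 24.

24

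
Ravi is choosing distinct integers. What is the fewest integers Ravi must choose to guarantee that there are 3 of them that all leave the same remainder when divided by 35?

By the pigeonhole principle, the 35 residue classes mod 35 are the pigeonholes.
With 70 integers one could put 2 in each residue class and have no class reach 3.
The 71st integer pushes some class to 3, so 35·2 + 1 = 71.

71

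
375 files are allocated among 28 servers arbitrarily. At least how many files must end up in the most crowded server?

14

Pigeonhole: the 28 servers are the holes and the 375 files are the pigeons.
If every server held at most 13 files, the total would be at most 28 × 13 = 364, which is less than 375.
So some server holds at least ⌈375/28⌉ = 14 files.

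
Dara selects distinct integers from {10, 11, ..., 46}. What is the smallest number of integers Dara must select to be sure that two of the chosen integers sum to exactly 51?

Group the elements by complementary pair {x, 51−x}: {10,41}, {11,40}, {12,39}, …, giving 16 two-element pairs and 5 integers whose partner 51−x falls outside [10,46].
Treating each of those 21 groups as a pigeonhole, one can pick one integer per group — 21 integers — with no two summing to 51.
The 22nd integer lands in an occupied pair, forcing a sum of 51.

22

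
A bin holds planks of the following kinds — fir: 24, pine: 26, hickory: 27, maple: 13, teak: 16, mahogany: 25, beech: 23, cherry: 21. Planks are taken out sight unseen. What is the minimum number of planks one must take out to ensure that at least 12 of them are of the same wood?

89

An adversary could hand out at most 11 planks per wood: 11 + 11 + 11 + 11 + 11 + 11 + 11 + 11 = 88 planks and still no wood has 12.
Pigeonhole: one more plank lands in a wood already at 11, so 89 draws are enough and 88 are not.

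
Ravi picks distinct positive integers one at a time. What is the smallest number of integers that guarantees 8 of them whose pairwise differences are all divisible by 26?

183

Integers whose pairwise differences are multiples of 26 are exactly those sharing a remainder mod 26. The 26 residue classes mod 26 are the pigeonholes.
With 182 integers one could put 7 in each residue class and have no class reach 8.
The 183rd integer pushes some class to 8, so 26·7 + 1 = 183.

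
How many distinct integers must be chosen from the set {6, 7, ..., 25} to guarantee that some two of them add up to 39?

15

Group the elements by complementary pair {x, 39−x}: {14,25}, {15,24}, {16,23}, …, giving 6 two-element pairs and 8 integers whose partner 39−x falls outside [6,25].
Pigeonhole: treating each of those 14 groups as a pigeonhole, one can pick one integer per group — 14 integers — with no two summing to 39.
The 15th integer lands in an occupied pair, forcing a sum of 39.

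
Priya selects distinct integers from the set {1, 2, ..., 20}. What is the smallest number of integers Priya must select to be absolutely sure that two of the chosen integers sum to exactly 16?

14

A set avoiding the sum 16 can contain at most one of each pair {x, 16−x}, plus the 6 elements whose complement lies outside the range or equal to its own complement.
The integers 8, …, 20 (13 of them) are such a set: any two sum to at least 8+9 = 17 > 16.
Any 14th integer completes one of the 7 pairs, so 14 choices force a sum of 16.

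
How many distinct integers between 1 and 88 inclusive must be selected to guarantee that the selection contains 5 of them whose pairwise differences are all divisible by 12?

49

Integers whose pairwise differences are multiples of 12 are exactly those sharing a remainder mod 12. The 12 residue classes mod 12 are the pigeonholes.
With 48 integers one could put 4 in each residue class and have no class reach 5.
The 49th integer pushes some class to 5, so 12·4 + 1 = 49.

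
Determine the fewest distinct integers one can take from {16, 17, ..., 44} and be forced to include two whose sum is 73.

22

Group the elements by complementary pair {x, 73−x}: {29,44}, {30,43}, {31,42}, …, giving 8 two-element pairs and 13 integers whose partner 73−x falls outside [16,44].
Treating each of those 21 groups as a pigeonhole, one can pick one integer per group — 21 integers — with no two summing to 73.
The 22nd integer lands in an occupied pair, forcing a sum of 73.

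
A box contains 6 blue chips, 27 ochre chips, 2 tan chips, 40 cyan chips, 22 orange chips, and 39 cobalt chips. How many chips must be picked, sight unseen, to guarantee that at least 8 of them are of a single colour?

By the pigeonhole principle, the 6 colours are the holes; the chips drawn are the pigeons.
To avoid 8 of any one colour, the worst case takes at most 7 of each colour, or every chip of a colour that has fewer than 7.
That gives 6 + 7 + 2 + 7 + 7 + 7 = 36 chips with no colour reaching 8.
The next chip forces some colour to 8, so 36 + 1 = 37.

37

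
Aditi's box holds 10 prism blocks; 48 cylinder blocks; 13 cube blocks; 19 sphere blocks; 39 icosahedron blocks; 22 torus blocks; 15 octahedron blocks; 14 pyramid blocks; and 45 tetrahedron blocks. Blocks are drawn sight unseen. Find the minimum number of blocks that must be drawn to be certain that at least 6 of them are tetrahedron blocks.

186

In the worst case for collecting tetrahedron blocks, every non-tetrahedron block comes out first.
There are 10 + 48 + 13 + 19 + 39 + 22 + 15 + 14 = 180 non-tetrahedron blocks altogether.
After those, each further block must be tetrahedron, so 180 + 6 = 186 draws guarantee 6 tetrahedron blocks.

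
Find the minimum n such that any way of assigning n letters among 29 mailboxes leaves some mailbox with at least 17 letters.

465

With 464 letters one could put exactly 16 in each of the 29 mailboxes, and no mailbox would reach 17.
By the pigeonhole principle, one more letter must land in a mailbox that already has 16, giving it 17.
So 29 × 16 + 1 = 465 letters are required.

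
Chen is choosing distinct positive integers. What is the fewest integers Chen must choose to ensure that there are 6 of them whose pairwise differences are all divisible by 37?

186

Integers whose pairwise differences are multiples of 37 are exactly those sharing a remainder mod 37. By pigeonhole, the 37 residue classes mod 37 are the pigeonholes.
With 185 integers one could put 5 in each residue class and have no class reach 6.
The 186th integer pushes some class to 6, so 37·5 + 1 = 186.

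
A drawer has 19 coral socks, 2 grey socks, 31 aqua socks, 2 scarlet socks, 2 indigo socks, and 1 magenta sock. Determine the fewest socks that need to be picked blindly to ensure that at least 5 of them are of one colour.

An adversary could hand out at most 4 socks per colour (4 colours run out sooner): 4 + 2 + 4 + 2 + 2 + 1 = 15 socks and still no colour has 5.
By pigeonhole, one more sock lands in a colour already at 4, so 16 draws are enough and 15 are not.

16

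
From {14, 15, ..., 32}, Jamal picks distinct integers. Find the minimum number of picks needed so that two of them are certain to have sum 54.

Two chosen integers sum to 54 exactly when both halves of some pair {x, 54−x} with 22 ≤ x ≤ 54−x ≤ 32 are chosen — 5 such pairs.
The remaining 9 elements (those with no distinct partner in range) can never complete a 54-sum, so the worst case takes all of them and one from each pair: 9 + 5 = 14.
By pigeonhole, the 15th integer has to be the second member of some pair, so 14 + 1 = 15.

15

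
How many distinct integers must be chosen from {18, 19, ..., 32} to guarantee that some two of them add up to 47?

10

Two chosen integers sum to 47 exactly when both halves of some pair {x, 47−x} with 18 ≤ x ≤ 47−x ≤ 29 are chosen — 6 such pairs.
The remaining 3 elements (those with no distinct partner in range) can never complete a 47-sum, so the worst case takes all of them and one from each pair: 3 + 6 = 9.
Pigeonhole: the 10th integer has to be the second member of some pair, so 9 + 1 = 10.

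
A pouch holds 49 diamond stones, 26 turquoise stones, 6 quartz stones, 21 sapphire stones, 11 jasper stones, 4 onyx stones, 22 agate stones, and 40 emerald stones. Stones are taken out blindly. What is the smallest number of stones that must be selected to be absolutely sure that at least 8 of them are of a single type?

53

An adversary could hand out at most 7 stones per type (quartz, onyx run out sooner): 7 + 7 + 6 + 7 + 7 + 4 + 7 + 7 = 52 stones and still no type has 8.
One more stone lands in a type already at 7, so 53 draws are enough and 52 are not.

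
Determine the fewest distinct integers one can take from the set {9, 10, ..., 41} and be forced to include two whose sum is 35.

25

A set avoiding the sum 35 can contain at most one of each pair {x, 35−x}, plus the 15 elements whose complement lies outside the range.
The integers 18, …, 41 (24 of them) are such a set: any two sum to at least 18+19 = 37 > 35.
Any 25th integer completes one of the 9 pairs, so 25 choices force a sum of 35.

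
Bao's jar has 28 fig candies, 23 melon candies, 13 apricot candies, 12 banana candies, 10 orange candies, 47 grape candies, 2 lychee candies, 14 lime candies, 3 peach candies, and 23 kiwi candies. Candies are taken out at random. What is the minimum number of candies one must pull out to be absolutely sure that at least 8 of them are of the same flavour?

Put each drawn candy into a box by flavour. The largest draw with every box below 8 takes min(count, 7) from each flavour; flavours with fewer than 7 contribute all they have.
Σ min(cᵢ, 7) = 7 + 7 + 7 + 7 + 7 + 7 + 2 + 7 + 3 + 7 = 61.
Draw number 61 + 1 = 62 must push one box to 8.

62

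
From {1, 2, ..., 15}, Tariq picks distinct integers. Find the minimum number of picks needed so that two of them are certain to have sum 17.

9

Two chosen integers sum to 17 exactly when both halves of some pair {x, 17−x} with 2 ≤ x ≤ 17−x ≤ 15 are chosen — 7 such pairs.
The remaining 1 element (those with no distinct partner in range) can never complete a 17-sum, so the worst case takes all of them and one from each pair: 1 + 7 = 8.
By pigeonhole, the 9th integer has to be the second member of some pair, so 8 + 1 = 9.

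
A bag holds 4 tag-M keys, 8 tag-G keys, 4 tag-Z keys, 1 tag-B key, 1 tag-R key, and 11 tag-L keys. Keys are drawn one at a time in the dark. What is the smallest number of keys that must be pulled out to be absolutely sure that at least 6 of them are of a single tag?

21

Put each drawn key into a box by tag. The largest draw with every box below 6 takes min(count, 5) from each tag; tags with fewer than 5 contribute all they have.
Σ min(cᵢ, 5) = 4 + 5 + 4 + 1 + 1 + 5 = 20.
Draw number 20 + 1 = 21 must push one box to 6.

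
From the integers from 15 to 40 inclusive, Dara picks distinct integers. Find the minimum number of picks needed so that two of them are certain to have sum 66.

20

Group the elements by complementary pair {x, 66−x}: {26,40}, {27,39}, {28,38}, …, giving 7 two-element pairs, the single value 33 (it cannot pair with itself since the integers are distinct), and 11 integers whose partner 66−x falls outside [15,40].
Treating each of those 19 groups as a pigeonhole, one can pick one integer per group — 19 integers — with no two summing to 66.
The 20th integer lands in an occupied pair, forcing a sum of 66.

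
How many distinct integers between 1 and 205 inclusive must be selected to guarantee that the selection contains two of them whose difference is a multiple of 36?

Integers whose pairwise differences are multiples of 36 are exactly those sharing a remainder mod 36. By pigeonhole, the 36 residue classes mod 36 are the pigeonholes.
With 36 integers one could put 1 in each residue class and have no class reach 2.
The 37th integer pushes some class to 2, so 36·1 + 1 = 37.

37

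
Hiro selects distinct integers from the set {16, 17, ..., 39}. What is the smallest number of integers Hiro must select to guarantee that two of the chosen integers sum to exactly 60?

16

Group the elements by complementary pair {x, 60−x}: {21,39}, {22,38}, {23,37}, …, giving 9 two-element pairs, the single value 30 (it cannot pair with itself since the integers are distinct), and 5 integers whose partner 60−x falls outside [16,39].
Treating each of those 15 groups as a pigeonhole, one can pick one integer per group — 15 integers — with no two summing to 60.
The 16th integer lands in an occupied pair, forcing a sum of 60.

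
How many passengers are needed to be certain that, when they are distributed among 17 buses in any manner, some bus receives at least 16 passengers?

With 255 passengers one could put exactly 15 in each of the 17 buses, and no bus would reach 16.
Pigeonhole: one more passenger must land in a bus that already has 15, giving it 16.
So 17 × 15 + 1 = 256 passengers are required.

256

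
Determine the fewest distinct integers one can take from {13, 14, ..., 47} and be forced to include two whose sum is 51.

A set avoiding the sum 51 can contain at most one of each pair {x, 51−x}, plus the 9 elements whose complement lies outside the range.
The integers 26, …, 47 (22 of them) are such a set: any two sum to at least 26+27 = 53 > 51.
Pigeonhole: any 23rd integer completes one of the 13 pairs, so 23 choices force a sum of 51.

23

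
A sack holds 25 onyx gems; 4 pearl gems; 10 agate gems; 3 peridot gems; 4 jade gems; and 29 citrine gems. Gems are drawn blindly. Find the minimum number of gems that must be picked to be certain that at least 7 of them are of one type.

30

An adversary could hand out at most 6 gems per type (pearl, peridot, jade run out sooner): 6 + 4 + 6 + 3 + 4 + 6 = 29 gems and still no type has 7.
By the pigeonhole principle, one more gem lands in a type already at 6, so 30 draws are enough and 29 are not.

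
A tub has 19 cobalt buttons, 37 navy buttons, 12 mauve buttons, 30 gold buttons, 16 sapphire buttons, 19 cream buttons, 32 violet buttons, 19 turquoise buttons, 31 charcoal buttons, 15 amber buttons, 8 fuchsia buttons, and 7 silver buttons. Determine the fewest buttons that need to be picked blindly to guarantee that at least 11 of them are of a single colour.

By the pigeonhole principle, put each drawn button into a box by colour. The largest draw with every box below 11 takes min(count, 10) from each colour; colours with fewer than 10 contribute all they have.
Σ min(cᵢ, 10) = 10 + 10 + 10 + 10 + 10 + 10 + 10 + 10 + 10 + 10 + 8 + 7 = 115.
Draw number 115 + 1 = 116 must push one box to 11.

116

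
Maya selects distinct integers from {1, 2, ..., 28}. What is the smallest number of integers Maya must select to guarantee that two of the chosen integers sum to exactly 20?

20

Group the elements by complementary pair {x, 20−x}: {1,19}, {2,18}, {3,17}, …, giving 9 two-element pairs, the single value 10 (it cannot pair with itself since the integers are distinct), and 9 integers whose partner 20−x falls outside [1,28].
By pigeonhole, treating each of those 19 groups as a pigeonhole, one can pick one integer per group — 19 integers — with no two summing to 20.
The 20th integer lands in an occupied pair, forcing a sum of 20.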